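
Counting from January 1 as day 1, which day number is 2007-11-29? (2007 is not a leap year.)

333

Days in months before November: 31 + 28 + 31 + 30 + 31 + 30 + 31 + 31 + 30 + 31 = 304.
Plus 29 days into November → day 333.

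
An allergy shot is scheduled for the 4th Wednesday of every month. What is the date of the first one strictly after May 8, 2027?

May 26, 2027

May 2027 starts on a Saturday; its first Wednesday is the 5th, so the 4th Wednesday is the 26th — May 26, 2027.
May 26, 2027 is after May 8, 2027, so that is the next one.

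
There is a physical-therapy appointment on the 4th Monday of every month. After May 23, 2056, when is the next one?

May 2056 starts on a Monday; its first Monday is the 1st, so the 4th Monday is the 22nd — May 22, 2056.
That is not after May 23, 2056, so look at June 2056.
June 2056 starts on a Thursday; its first Monday is the 5th, so the 4th Monday is the 26th — June 26, 2056.

June 26, 2056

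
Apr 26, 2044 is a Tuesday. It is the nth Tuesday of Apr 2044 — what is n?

Day 26 falls in week ⌈26/7⌉ of the month.
Days 1–7 hold the 1st Tuesday, 8–14 the 2nd, 15–21 the 3rd, 22–28 the 4th, 29–31 the 5th.
26 is in the range for the 4th.

4th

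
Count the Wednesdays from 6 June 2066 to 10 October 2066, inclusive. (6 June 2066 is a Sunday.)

18

6 June 2066 is a Sunday; the first Wednesday on or after it is 9 June 2066 (3 days later).
From 9 June 2066 to 10 October 2066: 21 + 31 + 31 + 30 + 10 = 123 days (rest of June, July, August, September, October).
123 ÷ 7 = 17 full weeks with remainder 4, so 17 more Wednesdays after the first → 18.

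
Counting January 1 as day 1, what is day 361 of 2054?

January has 31 days (361 − 31 = 330 remain).
February has 28 days (330 − 28 = 302 remain).
March has 31 days (302 − 31 = 271 remain).
April has 30 days (271 − 30 = 241 remain).
May has 31 days (241 − 31 = 210 remain).
June has 30 days (210 − 30 = 180 remain).
July has 31 days (180 − 31 = 149 remain).
August has 31 days (149 − 31 = 118 remain).
September has 30 days (118 − 30 = 88 remain).
October has 31 days (88 − 31 = 57 remain).
November has 30 days (57 − 30 = 27 remain).
27 into December → December 27.

27 December 2054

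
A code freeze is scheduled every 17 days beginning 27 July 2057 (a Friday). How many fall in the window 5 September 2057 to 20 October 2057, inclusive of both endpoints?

3

Occurrences land 17·i days after 27 July 2057 for i = 0, 1, 2, …
5 September 2057 is 40 days after the start; 40 ÷ 17 = 2 remainder 6; since the remainder is 6, round up to i = 3. First occurrence in the window: #4 on 16 September 2057 (3×17 = 51 days in).
20 October 2057 is 85 days after the start; 85 ÷ 17 = 5 remainder 0. Last occurrence in the window: #6 on 20 October 2057.
Occurrences #4 through #6: 3 in total.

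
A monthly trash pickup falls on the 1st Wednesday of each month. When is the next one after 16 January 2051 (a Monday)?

January 2051 starts on a Sunday, so its 1st Wednesday is 4 January 2051 (3 days in).
That is not after 16 January 2051, so look at February 2051.
February 2051 starts on a Wednesday, so its 1st Wednesday is 1 February 2051.

1 February 2051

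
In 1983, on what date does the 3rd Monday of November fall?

The first Monday of November 1983 is November 7.
The 3rd Monday is 2 weeks later: 7 + 14 = 21.

21 November 1983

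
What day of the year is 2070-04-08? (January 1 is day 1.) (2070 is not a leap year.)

98

Days in months before April: 31 + 28 + 31 = 90.
Plus 8 days into April → day 98.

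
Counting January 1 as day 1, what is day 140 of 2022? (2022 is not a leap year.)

May 20, 2022

Jan has 31 days (140 − 31 = 109 remain).
Feb has 28 days (109 − 28 = 81 remain).
Mar has 31 days (81 − 31 = 50 remain).
Apr has 30 days (50 − 30 = 20 remain).
20 into May → May 20.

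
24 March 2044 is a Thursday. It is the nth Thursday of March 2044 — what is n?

4th

Day 24 falls in week ⌈24/7⌉ of the month.
Days 1–7 hold the 1st Thursday, 8–14 the 2nd, 15–21 the 3rd, 22–28 the 4th, 29–31 the 5th.
24 is in the range for the 4th.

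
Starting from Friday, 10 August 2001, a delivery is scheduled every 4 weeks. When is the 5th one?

30 November 2001

The 5th occurrence is 4 intervals after the first: 4 × 28 = 112 days after 10 August 2001.
August has 31 days — 21 days to the end of August leaves 91.
September has 30 days (61 left).
October has 31 days (30 left).
30 days into November → 30 November 2001.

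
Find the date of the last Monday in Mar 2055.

Mar 29, 2055

Mar 2055 begins on a Monday, so the first Monday is Mar 1.
Mar 2055 has 31 days. Adding weeks: 1, 8, 15, 22, 29 — the last one ≤ 31 is the 29th.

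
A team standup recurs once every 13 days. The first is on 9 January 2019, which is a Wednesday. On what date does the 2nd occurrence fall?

22 January 2019

The 2nd occurrence is 1 interval after the first: 1 × 13 = 13 days after 9 January 2019.
13 days later is 22 January 2019.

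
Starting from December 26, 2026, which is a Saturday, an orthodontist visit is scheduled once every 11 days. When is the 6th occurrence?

February 19, 2027

The 6th occurrence is 5 intervals after the first: 5 × 11 = 55 days after December 26, 2026.
December has 31 days — 5 days to the end of December leaves 50.
January has 31 days (19 left).
19 days into February → February 19, 2027.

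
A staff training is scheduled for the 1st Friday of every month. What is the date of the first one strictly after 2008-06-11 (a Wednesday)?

2008-07-04

June 2008 starts on a Sunday, so its 1st Friday is 2008-06-06 (5 days in).
That is not after 2008-06-11, so look at July 2008.
July 2008 starts on a Tuesday, so its 1st Friday is 2008-07-04 (3 days in).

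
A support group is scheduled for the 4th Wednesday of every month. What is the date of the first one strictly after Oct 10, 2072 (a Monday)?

Oct 2072 starts on a Saturday; its first Wednesday is the 5th, so the 4th Wednesday is the 26th — Oct 26, 2072.
Oct 26, 2072 is after Oct 10, 2072, so that is the next one.

Oct 26, 2072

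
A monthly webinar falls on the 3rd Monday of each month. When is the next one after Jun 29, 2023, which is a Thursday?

Jul 17, 2023

Jun 2023 starts on a Thursday; its first Monday is the 5th, so the 3rd Monday is the 19th — Jun 19, 2023.
That is not after Jun 29, 2023, so look at Jul 2023.
Jul 2023 starts on a Saturday; its first Monday is the 3rd, so the 3rd Monday is the 17th — Jul 17, 2023.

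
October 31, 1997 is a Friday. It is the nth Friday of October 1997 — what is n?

Day 31 falls in week ⌈31/7⌉ of the month.
Days 1–7 hold the 1st Friday, 8–14 the 2nd, 15–21 the 3rd, 22–28 the 4th, 29–31 the 5th.
31 is in the range for the 5th.

5th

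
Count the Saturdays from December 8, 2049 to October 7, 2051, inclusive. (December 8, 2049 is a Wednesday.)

December 8, 2049 is a Wednesday; the first Saturday on or after it is December 11, 2049 (3 days later).
From December 11, 2049 to October 7, 2051: 20 + 365 + 280 = 665 days (rest of 2049, 2050, to October 7, 2051 in 2051).
665 ÷ 7 = 95 full weeks with remainder 0, so 95 more Saturdays after the first → 96.

96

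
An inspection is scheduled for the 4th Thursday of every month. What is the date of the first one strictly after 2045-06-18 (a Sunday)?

June 2045 starts on a Thursday; its first Thursday is the 1st, so the 4th Thursday is the 22nd — 2045-06-22.
2045-06-22 is after 2045-06-18, so that is the next one.

2045-06-22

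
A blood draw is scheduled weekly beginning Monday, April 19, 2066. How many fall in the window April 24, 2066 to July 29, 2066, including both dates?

Occurrences land 7·i days after April 19, 2066 for i = 0, 1, 2, …
April 24, 2066 is 5 days after the start; 5 ÷ 7 = 0 remainder 5; since the remainder is 5, round up to i = 1. First occurrence in the window: #2 on April 26, 2066 (1×7 = 7 days in).
July 29, 2066 is 101 days after the start; 101 ÷ 7 = 14 remainder 3. Last occurrence in the window: #15 on July 26, 2066.
Occurrences #2 through #15: 14 in total.

14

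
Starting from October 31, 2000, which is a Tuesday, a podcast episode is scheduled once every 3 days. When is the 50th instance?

March 27, 2001

The 50th occurrence is 49 intervals after the first: 49 × 3 = 147 days after October 31, 2000.
October has 31 days — 0 days to the end of October leaves 147.
November has 30 days (117 left).
December has 31 days (86 left).
January has 31 days (55 left).
February has 28 days (27 left).
27 days into March → March 27, 2001.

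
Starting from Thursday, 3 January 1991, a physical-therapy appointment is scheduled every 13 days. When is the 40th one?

The 40th occurrence is 39 intervals after the first: 39 × 13 = 507 days after 3 January 1991.
January has 31 days — 28 days to the end of January leaves 479.
From end of January to end of 1991 is 334 days (145 left).
January has 31 days (114 left).
February has 29 days (85 left).
March has 31 days (54 left).
April has 30 days (24 left).
24 days into May → 24 May 1992.

24 May 1992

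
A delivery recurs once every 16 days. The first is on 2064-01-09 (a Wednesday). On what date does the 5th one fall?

The 5th occurrence is 4 intervals after the first: 4 × 16 = 64 days after 2064-01-09.
January has 31 days — 22 days to the end of January leaves 42.
February has 29 days (13 left).
13 days into March → 2064-03-13.

2064-03-13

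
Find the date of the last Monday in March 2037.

2037-03-30

March 2037 begins on a Sunday, so the first Monday is March 2 (1 day later).
March 2037 has 31 days. Adding weeks: 2, 9, 16, 23, 30 — the last one ≤ 31 is the 30th.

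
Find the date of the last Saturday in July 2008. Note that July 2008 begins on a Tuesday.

July 2008 begins on a Tuesday, so the first Saturday is July 5 (4 days later).
July 2008 has 31 days. Adding weeks: 5, 12, 19, 26 — the last one ≤ 31 is the 26th.

July 26, 2008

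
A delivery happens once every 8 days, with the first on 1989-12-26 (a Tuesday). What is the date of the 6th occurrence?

The 6th occurrence is 5 intervals after the first: 5 × 8 = 40 days after 1989-12-26.
December has 31 days — 5 days to the end of December leaves 35.
January has 31 days (4 left).
4 days into February → 1990-02-04.

1990-02-04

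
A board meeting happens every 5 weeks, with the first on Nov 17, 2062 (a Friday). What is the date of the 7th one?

The 7th occurrence is 6 intervals after the first: 6 × 35 = 210 days after Nov 17, 2062.
Nov has 30 days — 13 days to the end of Nov leaves 197.
Dec has 31 days (166 left).
Jan has 31 days (135 left).
Feb has 28 days (107 left).
Mar has 31 days (76 left).
Apr has 30 days (46 left).
May has 31 days (15 left).
15 days into Jun → Jun 15, 2063.

Jun 15, 2063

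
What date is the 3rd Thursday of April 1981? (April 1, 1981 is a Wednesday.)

1981-04-16

April 1981 begins on a Wednesday, so the first Thursday is April 2 (1 day later).
The 3rd Thursday is 2 weeks later: 2 + 14 = 16.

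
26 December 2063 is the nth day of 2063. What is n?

Days in months before December: 31 + 28 + 31 + 30 + 31 + 30 + 31 + 31 + 30 + 31 + 30 = 334.
Plus 26 days into December → day 360.

360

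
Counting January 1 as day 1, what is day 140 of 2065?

January has 31 days (140 − 31 = 109 remain).
February has 28 days (109 − 28 = 81 remain).
March has 31 days (81 − 31 = 50 remain).
April has 30 days (50 − 30 = 20 remain).
20 into May → May 20.

May 20, 2065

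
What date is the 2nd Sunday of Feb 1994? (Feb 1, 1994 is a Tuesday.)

Feb 13, 1994

Feb 1994 begins on a Tuesday, so the first Sunday is Feb 6 (5 days later).
The 2nd Sunday is 1 weeks later: 6 + 7 = 13.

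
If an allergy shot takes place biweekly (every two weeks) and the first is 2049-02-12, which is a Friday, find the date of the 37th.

The 37th occurrence is 36 intervals after the first: 36 × 14 = 504 days after 2049-02-12.
February has 28 days — 16 days to the end of February leaves 488.
From end of February to end of 2049 is 306 days (182 left).
January has 31 days (151 left).
February has 28 days (123 left).
March has 31 days (92 left).
April has 30 days (62 left).
May has 31 days (31 left).
June has 30 days (1 left).
1 day into July → 2050-07-01.

2050-07-01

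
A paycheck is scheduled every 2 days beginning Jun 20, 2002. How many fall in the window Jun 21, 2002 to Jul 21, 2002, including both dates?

15

Occurrences land 2·i days after Jun 20, 2002 for i = 0, 1, 2, …
Jun 21, 2002 is 1 day after the start; 1 ÷ 2 = 0 remainder 1; since the remainder is 1, round up to i = 1. First occurrence in the window: #2 on Jun 22, 2002 (1×2 = 2 days in).
Jul 21, 2002 is 31 days after the start; 31 ÷ 2 = 15 remainder 1. Last occurrence in the window: #16 on Jul 20, 2002.
Occurrences #2 through #16: 15 in total.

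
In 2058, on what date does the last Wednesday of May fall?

May 2058 begins on a Wednesday, so the first Wednesday is May 1.
May 2058 has 31 days. Adding weeks: 1, 8, 15, 22, 29 — the last one ≤ 31 is the 29th.

May 29, 2058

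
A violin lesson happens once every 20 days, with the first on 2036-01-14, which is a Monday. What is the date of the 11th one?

The 11th occurrence is 10 intervals after the first: 10 × 20 = 200 days after 2036-01-14.
January has 31 days — 17 days to the end of January leaves 183.
February has 29 days (154 left).
March has 31 days (123 left).
April has 30 days (93 left).
May has 31 days (62 left).
June has 30 days (32 left).
July has 31 days (1 left).
1 day into August → 2036-08-01.

2036-08-01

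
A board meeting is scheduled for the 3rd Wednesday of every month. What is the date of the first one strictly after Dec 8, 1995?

Dec 20, 1995

Dec 1995 starts on a Friday; its first Wednesday is the 6th, so the 3rd Wednesday is the 20th — Dec 20, 1995.
Dec 20, 1995 is after Dec 8, 1995, so that is the next one.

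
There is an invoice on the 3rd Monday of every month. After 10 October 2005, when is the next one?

October 2005 starts on a Saturday; its first Monday is the 3rd, so the 3rd Monday is the 17th — 17 October 2005.
17 October 2005 is after 10 October 2005, so that is the next one.

17 October 2005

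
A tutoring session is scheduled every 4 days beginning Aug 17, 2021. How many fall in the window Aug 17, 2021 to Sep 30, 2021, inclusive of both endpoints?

12

Occurrences land 4·i days after Aug 17, 2021 for i = 0, 1, 2, …
The window opens on the start date, so the first occurrence inside is #1 on Aug 17, 2021.
Sep 30, 2021 is 44 days after the start; 44 ÷ 4 = 11 remainder 0. Last occurrence in the window: #12 on Sep 30, 2021.
Occurrences #1 through #12: 12 in total.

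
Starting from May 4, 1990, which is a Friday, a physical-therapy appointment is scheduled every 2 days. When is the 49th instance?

Aug 8, 1990

The 49th occurrence is 48 intervals after the first: 48 × 2 = 96 days after May 4, 1990.
May has 31 days — 27 days to the end of May leaves 69.
Jun has 30 days (39 left).
Jul has 31 days (8 left).
8 days into Aug → Aug 8, 1990.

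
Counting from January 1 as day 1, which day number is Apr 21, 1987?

111

Days in months before Apr: 31 + 28 + 31 = 90.
Plus 21 days into Apr → day 111.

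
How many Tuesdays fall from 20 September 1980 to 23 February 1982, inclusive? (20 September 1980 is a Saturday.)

75

20 September 1980 is a Saturday; the first Tuesday on or after it is 23 September 1980 (3 days later).
From 23 September 1980 to 23 February 1982: 99 + 365 + 54 = 518 days (rest of 1980, 1981, to 23 February 1982 in 1982).
518 ÷ 7 = 74 full weeks with remainder 0, so 74 more Tuesdays after the first → 75.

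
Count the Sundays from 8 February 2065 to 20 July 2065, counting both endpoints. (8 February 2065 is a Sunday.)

8 February 2065 is a Sunday; the first Sunday on or after it is 8 February 2065.
From 8 February 2065 to 20 July 2065: 20 + 31 + 30 + 31 + 30 + 20 = 162 days (rest of February, March, April, May, June, July).
162 ÷ 7 = 23 full weeks with remainder 1, so 23 more Sundays after the first → 24.

24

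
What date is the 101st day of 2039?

January has 31 days (101 − 31 = 70 remain).
February has 28 days (70 − 28 = 42 remain).
March has 31 days (42 − 31 = 11 remain).
11 into April → April 11.

2039-04-11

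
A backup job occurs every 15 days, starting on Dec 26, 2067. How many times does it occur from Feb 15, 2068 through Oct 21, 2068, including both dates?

17

Occurrences land 15·i days after Dec 26, 2067 for i = 0, 1, 2, …
Feb 15, 2068 is 51 days after the start; 51 ÷ 15 = 3 remainder 6; since the remainder is 6, round up to i = 4. First occurrence in the window: #5 on Feb 24, 2068 (4×15 = 60 days in).
Oct 21, 2068 is 300 days after the start; 300 ÷ 15 = 20 remainder 0. Last occurrence in the window: #21 on Oct 21, 2068.
Occurrences #5 through #21: 17 in total.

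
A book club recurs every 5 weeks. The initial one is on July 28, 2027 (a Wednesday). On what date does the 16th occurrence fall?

The 16th occurrence is 15 intervals after the first: 15 × 35 = 525 days after July 28, 2027.
July has 31 days — 3 days to the end of July leaves 522.
From end of July to end of 2027 is 153 days (369 left).
2028 has 366 days (3 left).
3 days into January → January 3, 2029.

January 3, 2029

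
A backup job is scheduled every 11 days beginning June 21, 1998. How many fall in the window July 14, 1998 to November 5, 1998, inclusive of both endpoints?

10

Occurrences land 11·i days after June 21, 1998 for i = 0, 1, 2, …
July 14, 1998 is 23 days after the start; 23 ÷ 11 = 2 remainder 1; since the remainder is 1, round up to i = 3. First occurrence in the window: #4 on July 24, 1998 (3×11 = 33 days in).
November 5, 1998 is 137 days after the start; 137 ÷ 11 = 12 remainder 5. Last occurrence in the window: #13 on October 31, 1998.
Occurrences #4 through #13: 10 in total.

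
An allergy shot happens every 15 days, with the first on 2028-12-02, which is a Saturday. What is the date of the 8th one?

2029-03-17

The 8th occurrence is 7 intervals after the first: 7 × 15 = 105 days after 2028-12-02.
December has 31 days — 29 days to the end of December leaves 76.
January has 31 days (45 left).
February has 28 days (17 left).
17 days into March → 2029-03-17.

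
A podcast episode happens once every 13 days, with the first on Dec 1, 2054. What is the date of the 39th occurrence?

The 39th occurrence is 38 intervals after the first: 38 × 13 = 494 days after Dec 1, 2054.
Dec has 31 days — 30 days to the end of Dec leaves 464.
2055 has 365 days (99 left).
Jan has 31 days (68 left).
Feb has 29 days (39 left).
Mar has 31 days (8 left).
8 days into Apr → Apr 8, 2056.

Apr 8, 2056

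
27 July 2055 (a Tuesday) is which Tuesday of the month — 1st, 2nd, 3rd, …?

4th

Day 27 falls in week ⌈27/7⌉ of the month.
Days 1–7 hold the 1st Tuesday, 8–14 the 2nd, 15–21 the 3rd, 22–28 the 4th, 29–31 the 5th.
27 is in the range for the 4th.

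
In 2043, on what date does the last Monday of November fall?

November 2043 begins on a Sunday, so the first Monday is November 2 (1 day later).
November 2043 has 30 days. Adding weeks: 2, 9, 16, 23, 30 — the last one ≤ 30 is the 30th.

2043-11-30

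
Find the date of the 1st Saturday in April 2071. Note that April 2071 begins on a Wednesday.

April 2071 begins on a Wednesday, so the first Saturday is April 4 (3 days later).

2071-04-04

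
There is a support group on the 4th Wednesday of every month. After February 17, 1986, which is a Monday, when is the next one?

February 26, 1986

February 1986 starts on a Saturday; its first Wednesday is the 5th, so the 4th Wednesday is the 26th — February 26, 1986.
February 26, 1986 is after February 17, 1986, so that is the next one.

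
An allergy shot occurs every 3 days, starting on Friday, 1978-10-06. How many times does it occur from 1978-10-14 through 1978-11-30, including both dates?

16

Occurrences land 3·i days after 1978-10-06 for i = 0, 1, 2, …
1978-10-14 is 8 days after the start; 8 ÷ 3 = 2 remainder 2; since the remainder is 2, round up to i = 3. First occurrence in the window: #4 on 1978-10-15 (3×3 = 9 days in).
1978-11-30 is 55 days after the start; 55 ÷ 3 = 18 remainder 1. Last occurrence in the window: #19 on 1978-11-29.
Occurrences #4 through #19: 16 in total.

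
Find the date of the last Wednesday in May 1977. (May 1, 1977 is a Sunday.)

May 25, 1977

May 1977 begins on a Sunday, so the first Wednesday is May 4 (3 days later).
May 1977 has 31 days. Adding weeks: 4, 11, 18, 25 — the last one ≤ 31 is the 25th.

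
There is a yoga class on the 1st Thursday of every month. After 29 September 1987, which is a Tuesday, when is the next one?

September 1987 starts on a Tuesday, so its 1st Thursday is 3 September 1987 (2 days in).
That is not after 29 September 1987, so look at October 1987.
October 1987 starts on a Thursday, so its 1st Thursday is 1 October 1987.

1 October 1987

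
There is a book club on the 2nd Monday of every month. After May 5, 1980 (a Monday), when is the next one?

May 1980 starts on a Thursday; its first Monday is the 5th, so the 2nd Monday is the 12th — May 12, 1980.
May 12, 1980 is after May 5, 1980, so that is the next one.

May 12, 1980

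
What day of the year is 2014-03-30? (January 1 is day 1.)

Days in months before March: 31 + 28 = 59.
Plus 30 days into March → day 89.

89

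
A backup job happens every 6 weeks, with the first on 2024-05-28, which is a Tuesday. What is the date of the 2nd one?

2024-07-09

The 2nd occurrence is 1 interval after the first: 1 × 42 = 42 days after 2024-05-28.
May has 31 days — 3 days to the end of May leaves 39.
June has 30 days (9 left).
9 days into July → 2024-07-09.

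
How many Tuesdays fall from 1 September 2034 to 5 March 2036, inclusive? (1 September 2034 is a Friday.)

1 September 2034 is a Friday; the first Tuesday on or after it is 5 September 2034 (4 days later).
From 5 September 2034 to 5 March 2036: 117 + 365 + 65 = 547 days (rest of 2034, 2035, to 5 March 2036 in 2036).
547 ÷ 7 = 78 full weeks with remainder 1, so 78 more Tuesdays after the first → 79.

79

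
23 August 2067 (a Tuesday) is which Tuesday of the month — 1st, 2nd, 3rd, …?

4th

Day 23 falls in week ⌈23/7⌉ of the month.
Days 1–7 hold the 1st Tuesday, 8–14 the 2nd, 15–21 the 3rd, 22–28 the 4th, 29–31 the 5th.
23 is in the range for the 4th.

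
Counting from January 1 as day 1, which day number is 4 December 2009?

Days in months before December: 31 + 28 + 31 + 30 + 31 + 30 + 31 + 31 + 30 + 31 + 30 = 334.
Plus 4 days into December → day 338.

338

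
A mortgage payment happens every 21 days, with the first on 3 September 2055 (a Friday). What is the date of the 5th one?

The 5th occurrence is 4 intervals after the first: 4 × 21 = 84 days after 3 September 2055.
September has 30 days — 27 days to the end of September leaves 57.
October has 31 days (26 left).
26 days into November → 26 November 2055.

26 November 2055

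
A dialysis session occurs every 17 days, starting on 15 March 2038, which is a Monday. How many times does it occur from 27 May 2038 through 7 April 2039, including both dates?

18

Occurrences land 17·i days after 15 March 2038 for i = 0, 1, 2, …
27 May 2038 is 73 days after the start; 73 ÷ 17 = 4 remainder 5; since the remainder is 5, round up to i = 5. First occurrence in the window: #6 on 8 June 2038 (5×17 = 85 days in).
7 April 2039 is 388 days after the start; 388 ÷ 17 = 22 remainder 14. Last occurrence in the window: #23 on 24 March 2039.
Occurrences #6 through #23: 18 in total.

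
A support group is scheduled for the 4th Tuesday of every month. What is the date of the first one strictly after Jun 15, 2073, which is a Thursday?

Jun 2073 starts on a Thursday; its first Tuesday is the 6th, so the 4th Tuesday is the 27th — Jun 27, 2073.
Jun 27, 2073 is after Jun 15, 2073, so that is the next one.

Jun 27, 2073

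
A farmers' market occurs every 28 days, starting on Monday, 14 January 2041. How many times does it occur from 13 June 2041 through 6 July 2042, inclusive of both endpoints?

Occurrences land 28·i days after 14 January 2041 for i = 0, 1, 2, …
13 June 2041 is 150 days after the start; 150 ÷ 28 = 5 remainder 10; since the remainder is 10, round up to i = 6. First occurrence in the window: #7 on 1 July 2041 (6×28 = 168 days in).
6 July 2042 is 538 days after the start; 538 ÷ 28 = 19 remainder 6. Last occurrence in the window: #20 on 30 June 2042.
Occurrences #7 through #20: 14 in total.

14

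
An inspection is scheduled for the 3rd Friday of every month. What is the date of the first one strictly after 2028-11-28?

November 2028 starts on a Wednesday; its first Friday is the 3rd, so the 3rd Friday is the 17th — 2028-11-17.
That is not after 2028-11-28, so look at December 2028.
December 2028 starts on a Friday; its first Friday is the 1st, so the 3rd Friday is the 15th — 2028-12-15.

2028-12-15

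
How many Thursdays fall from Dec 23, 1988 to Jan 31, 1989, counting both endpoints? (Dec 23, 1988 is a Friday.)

Dec 23, 1988 is a Friday; the first Thursday on or after it is Dec 29, 1988 (6 days later).
From Dec 29, 1988 to Jan 31, 1989: 2 + 31 = 33 days (rest of Dec, Jan).
33 ÷ 7 = 4 full weeks with remainder 5, so 4 more Thursdays after the first → 5.

5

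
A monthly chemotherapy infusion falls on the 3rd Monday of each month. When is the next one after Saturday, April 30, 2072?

April 2072 starts on a Friday; its first Monday is the 4th, so the 3rd Monday is the 18th — April 18, 2072.
That is not after April 30, 2072, so look at May 2072.
May 2072 starts on a Sunday; its first Monday is the 2nd, so the 3rd Monday is the 16th — May 16, 2072.

May 16, 2072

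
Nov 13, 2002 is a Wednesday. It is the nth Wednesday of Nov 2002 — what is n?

Day 13 falls in week ⌈13/7⌉ of the month.
Days 1–7 hold the 1st Wednesday, 8–14 the 2nd, 15–21 the 3rd, 22–28 the 4th, 29–31 the 5th.
13 is in the range for the 2nd.

2nd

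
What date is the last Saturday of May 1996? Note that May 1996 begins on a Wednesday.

May 1996 begins on a Wednesday, so the first Saturday is May 4 (3 days later).
May 1996 has 31 days. Adding weeks: 4, 11, 18, 25 — the last one ≤ 31 is the 25th.

May 25, 1996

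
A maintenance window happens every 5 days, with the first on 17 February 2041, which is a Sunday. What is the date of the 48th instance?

10 October 2041

The 48th occurrence is 47 intervals after the first: 47 × 5 = 235 days after 17 February 2041.
February has 28 days — 11 days to the end of February leaves 224.
March has 31 days (193 left).
April has 30 days (163 left).
May has 31 days (132 left).
June has 30 days (102 left).
July has 31 days (71 left).
August has 31 days (40 left).
September has 30 days (10 left).
10 days into October → 10 October 2041.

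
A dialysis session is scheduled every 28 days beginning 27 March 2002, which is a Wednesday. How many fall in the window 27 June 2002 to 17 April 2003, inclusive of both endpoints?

Occurrences land 28·i days after 27 March 2002 for i = 0, 1, 2, …
27 June 2002 is 92 days after the start; 92 ÷ 28 = 3 remainder 8; since the remainder is 8, round up to i = 4. First occurrence in the window: #5 on 17 July 2002 (4×28 = 112 days in).
17 April 2003 is 386 days after the start; 386 ÷ 28 = 13 remainder 22. Last occurrence in the window: #14 on 26 March 2003.
Occurrences #5 through #14: 10 in total.

10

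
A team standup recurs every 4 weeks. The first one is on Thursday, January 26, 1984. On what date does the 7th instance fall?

The 7th occurrence is 6 intervals after the first: 6 × 28 = 168 days after January 26, 1984.
January has 31 days — 5 days to the end of January leaves 163.
February has 29 days (134 left).
March has 31 days (103 left).
April has 30 days (73 left).
May has 31 days (42 left).
June has 30 days (12 left).
12 days into July → July 12, 1984.

July 12, 1984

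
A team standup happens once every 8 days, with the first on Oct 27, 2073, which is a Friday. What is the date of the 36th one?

The 36th occurrence is 35 intervals after the first: 35 × 8 = 280 days after Oct 27, 2073.
Oct has 31 days — 4 days to the end of Oct leaves 276.
Nov has 30 days (246 left).
Dec has 31 days (215 left).
Jan has 31 days (184 left).
Feb has 28 days (156 left).
Mar has 31 days (125 left).
Apr has 30 days (95 left).
May has 31 days (64 left).
Jun has 30 days (34 left).
Jul has 31 days (3 left).
3 days into Aug → Aug 3, 2074.

Aug 3, 2074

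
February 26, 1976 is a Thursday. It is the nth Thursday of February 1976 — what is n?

Day 26 falls in week ⌈26/7⌉ of the month.
Days 1–7 hold the 1st Thursday, 8–14 the 2nd, 15–21 the 3rd, 22–28 the 4th, 29–31 the 5th.
26 is in the range for the 4th.

4th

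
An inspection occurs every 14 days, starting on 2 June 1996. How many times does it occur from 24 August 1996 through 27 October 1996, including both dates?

5

Occurrences land 14·i days after 2 June 1996 for i = 0, 1, 2, …
24 August 1996 is 83 days after the start; 83 ÷ 14 = 5 remainder 13; since the remainder is 13, round up to i = 6. First occurrence in the window: #7 on 25 August 1996 (6×14 = 84 days in).
27 October 1996 is 147 days after the start; 147 ÷ 14 = 10 remainder 7. Last occurrence in the window: #11 on 20 October 1996.
Occurrences #7 through #11: 5 in total.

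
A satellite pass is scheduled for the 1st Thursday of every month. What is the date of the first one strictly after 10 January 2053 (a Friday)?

6 February 2053

January 2053 starts on a Wednesday, so its 1st Thursday is 2 January 2053 (1 day in).
That is not after 10 January 2053, so look at February 2053.
February 2053 starts on a Saturday, so its 1st Thursday is 6 February 2053 (5 days in).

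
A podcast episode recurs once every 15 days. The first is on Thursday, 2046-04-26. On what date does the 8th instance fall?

The 8th occurrence is 7 intervals after the first: 7 × 15 = 105 days after 2046-04-26.
April has 30 days — 4 days to the end of April leaves 101.
May has 31 days (70 left).
June has 30 days (40 left).
July has 31 days (9 left).
9 days into August → 2046-08-09.

2046-08-09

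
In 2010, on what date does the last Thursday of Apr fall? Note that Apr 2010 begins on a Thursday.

Apr 29, 2010

Apr 2010 begins on a Thursday, so the first Thursday is Apr 1.
Apr 2010 has 30 days. Adding weeks: 1, 8, 15, 22, 29 — the last one ≤ 30 is the 29th.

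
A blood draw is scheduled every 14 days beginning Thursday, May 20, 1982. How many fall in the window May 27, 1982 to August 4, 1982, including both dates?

5

Occurrences land 14·i days after May 20, 1982 for i = 0, 1, 2, …
May 27, 1982 is 7 days after the start; 7 ÷ 14 = 0 remainder 7; since the remainder is 7, round up to i = 1. First occurrence in the window: #2 on June 3, 1982 (1×14 = 14 days in).
August 4, 1982 is 76 days after the start; 76 ÷ 14 = 5 remainder 6. Last occurrence in the window: #6 on July 29, 1982.
Occurrences #2 through #6: 5 in total.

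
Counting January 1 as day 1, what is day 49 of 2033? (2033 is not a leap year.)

2033-02-18

January has 31 days (49 − 31 = 18 remain).
18 into February → February 18.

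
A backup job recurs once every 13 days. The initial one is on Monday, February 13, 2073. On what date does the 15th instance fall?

The 15th occurrence is 14 intervals after the first: 14 × 13 = 182 days after February 13, 2073.
February has 28 days — 15 days to the end of February leaves 167.
March has 31 days (136 left).
April has 30 days (106 left).
May has 31 days (75 left).
June has 30 days (45 left).
July has 31 days (14 left).
14 days into August → August 14, 2073.

August 14, 2073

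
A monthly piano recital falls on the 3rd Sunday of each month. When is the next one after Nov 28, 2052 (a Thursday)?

Nov 2052 starts on a Friday; its first Sunday is the 3rd, so the 3rd Sunday is the 17th — Nov 17, 2052.
That is not after Nov 28, 2052, so look at Dec 2052.
Dec 2052 starts on a Sunday; its first Sunday is the 1st, so the 3rd Sunday is the 15th — Dec 15, 2052.

Dec 15, 2052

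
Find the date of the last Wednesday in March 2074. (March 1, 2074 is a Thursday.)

March 28, 2074

March 2074 begins on a Thursday, so the first Wednesday is March 7 (6 days later).
March 2074 has 31 days. Adding weeks: 7, 14, 21, 28 — the last one ≤ 31 is the 28th.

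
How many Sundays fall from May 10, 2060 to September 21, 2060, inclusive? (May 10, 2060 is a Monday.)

May 10, 2060 is a Monday; the first Sunday on or after it is May 16, 2060 (6 days later).
From May 16, 2060 to September 21, 2060: 15 + 30 + 31 + 31 + 21 = 128 days (rest of May, June, July, August, September).
128 ÷ 7 = 18 full weeks with remainder 2, so 18 more Sundays after the first → 19.

19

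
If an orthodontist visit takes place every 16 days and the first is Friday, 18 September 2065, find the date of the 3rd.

The 3rd occurrence is 2 intervals after the first: 2 × 16 = 32 days after 18 September 2065.
September has 30 days — 12 days to the end of September leaves 20.
20 days into October → 20 October 2065.

20 October 2065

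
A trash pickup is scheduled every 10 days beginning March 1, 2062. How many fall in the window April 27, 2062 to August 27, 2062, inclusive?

Occurrences land 10·i days after March 1, 2062 for i = 0, 1, 2, …
April 27, 2062 is 57 days after the start; 57 ÷ 10 = 5 remainder 7; since the remainder is 7, round up to i = 6. First occurrence in the window: #7 on April 30, 2062 (6×10 = 60 days in).
August 27, 2062 is 179 days after the start; 179 ÷ 10 = 17 remainder 9. Last occurrence in the window: #18 on August 18, 2062.
Occurrences #7 through #18: 12 in total.

12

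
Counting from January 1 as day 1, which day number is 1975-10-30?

Days in months before October: 31 + 28 + 31 + 30 + 31 + 30 + 31 + 31 + 30 = 273.
Plus 30 days into October → day 303.

303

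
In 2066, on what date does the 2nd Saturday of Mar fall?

Mar 13, 2066

The first Saturday of Mar 2066 is Mar 6.
The 2nd Saturday is 1 weeks later: 6 + 7 = 13.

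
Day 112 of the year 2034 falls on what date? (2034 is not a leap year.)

January has 31 days (112 − 31 = 81 remain).
February has 28 days (81 − 28 = 53 remain).
March has 31 days (53 − 31 = 22 remain).
22 into April → April 22.

22 April 2034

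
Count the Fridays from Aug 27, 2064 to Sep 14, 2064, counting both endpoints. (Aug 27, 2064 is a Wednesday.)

Aug 27, 2064 is a Wednesday; the first Friday on or after it is Aug 29, 2064 (2 days later).
From Aug 29, 2064 to Sep 14, 2064: 2 + 14 = 16 days (rest of Aug, Sep).
16 ÷ 7 = 2 full weeks with remainder 2, so 2 more Fridays after the first → 3.

3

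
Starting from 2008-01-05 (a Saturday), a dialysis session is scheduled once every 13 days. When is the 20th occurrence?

2008-09-08

The 20th occurrence is 19 intervals after the first: 19 × 13 = 247 days after 2008-01-05.
January has 31 days — 26 days to the end of January leaves 221.
February has 29 days (192 left).
March has 31 days (161 left).
April has 30 days (131 left).
May has 31 days (100 left).
June has 30 days (70 left).
July has 31 days (39 left).
August has 31 days (8 left).
8 days into September → 2008-09-08.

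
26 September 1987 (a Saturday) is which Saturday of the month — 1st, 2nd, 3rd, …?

4th

Day 26 falls in week ⌈26/7⌉ of the month.
Days 1–7 hold the 1st Saturday, 8–14 the 2nd, 15–21 the 3rd, 22–28 the 4th, 29–31 the 5th.
26 is in the range for the 4th.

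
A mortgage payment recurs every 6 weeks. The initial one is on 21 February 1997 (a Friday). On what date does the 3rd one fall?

The 3rd occurrence is 2 intervals after the first: 2 × 42 = 84 days after 21 February 1997.
February has 28 days — 7 days to the end of February leaves 77.
March has 31 days (46 left).
April has 30 days (16 left).
16 days into May → 16 May 1997.

16 May 1997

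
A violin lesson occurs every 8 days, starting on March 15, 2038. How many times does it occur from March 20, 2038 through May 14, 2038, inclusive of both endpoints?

7

Occurrences land 8·i days after March 15, 2038 for i = 0, 1, 2, …
March 20, 2038 is 5 days after the start; 5 ÷ 8 = 0 remainder 5; since the remainder is 5, round up to i = 1. First occurrence in the window: #2 on March 23, 2038 (1×8 = 8 days in).
May 14, 2038 is 60 days after the start; 60 ÷ 8 = 7 remainder 4. Last occurrence in the window: #8 on May 10, 2038.
Occurrences #2 through #8: 7 in total.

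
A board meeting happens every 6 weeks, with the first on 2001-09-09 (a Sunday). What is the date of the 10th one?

The 10th occurrence is 9 intervals after the first: 9 × 42 = 378 days after 2001-09-09.
September has 30 days — 21 days to the end of September leaves 357.
October has 31 days (326 left).
November has 30 days (296 left).
December has 31 days (265 left).
January has 31 days (234 left).
February has 28 days (206 left).
March has 31 days (175 left).
April has 30 days (145 left).
May has 31 days (114 left).
June has 30 days (84 left).
July has 31 days (53 left).
August has 31 days (22 left).
22 days into September → 2002-09-22.

2002-09-22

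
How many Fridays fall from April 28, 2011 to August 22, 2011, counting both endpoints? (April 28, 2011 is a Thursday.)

17

April 28, 2011 is a Thursday; the first Friday on or after it is April 29, 2011 (1 day later).
From April 29, 2011 to August 22, 2011: 1 + 31 + 30 + 31 + 22 = 115 days (rest of April, May, June, July, August).
115 ÷ 7 = 16 full weeks with remainder 3, so 16 more Fridays after the first → 17.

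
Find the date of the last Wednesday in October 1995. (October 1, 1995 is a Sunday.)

October 1995 begins on a Sunday, so the first Wednesday is October 4 (3 days later).
October 1995 has 31 days. Adding weeks: 4, 11, 18, 25 — the last one ≤ 31 is the 25th.

October 25, 1995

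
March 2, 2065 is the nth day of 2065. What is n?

61

Days in months before March: 31 + 28 = 59.
Plus 2 days into March → day 61.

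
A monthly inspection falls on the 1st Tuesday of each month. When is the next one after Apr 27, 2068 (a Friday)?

May 1, 2068

Apr 2068 starts on a Sunday, so its 1st Tuesday is Apr 3, 2068 (2 days in).
That is not after Apr 27, 2068, so look at May 2068.
May 2068 starts on a Tuesday, so its 1st Tuesday is May 1, 2068.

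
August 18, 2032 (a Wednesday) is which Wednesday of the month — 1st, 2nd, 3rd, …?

3rd

Day 18 falls in week ⌈18/7⌉ of the month.
Days 1–7 hold the 1st Wednesday, 8–14 the 2nd, 15–21 the 3rd, 22–28 the 4th, 29–31 the 5th.
18 is in the range for the 3rd.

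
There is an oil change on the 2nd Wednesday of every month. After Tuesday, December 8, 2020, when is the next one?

December 2020 starts on a Tuesday; its first Wednesday is the 2nd, so the 2nd Wednesday is the 9th — December 9, 2020.
December 9, 2020 is after December 8, 2020, so that is the next one.

December 9, 2020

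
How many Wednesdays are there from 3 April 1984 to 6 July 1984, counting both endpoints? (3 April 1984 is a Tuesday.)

3 April 1984 is a Tuesday; the first Wednesday on or after it is 4 April 1984 (1 day later).
From 4 April 1984 to 6 July 1984: 26 + 31 + 30 + 6 = 93 days (rest of April, May, June, July).
93 ÷ 7 = 13 full weeks with remainder 2, so 13 more Wednesdays after the first → 14.

14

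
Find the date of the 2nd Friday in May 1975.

May 9, 1975

The first Friday of May 1975 is May 2.
The 2nd Friday is 1 weeks later: 2 + 7 = 9.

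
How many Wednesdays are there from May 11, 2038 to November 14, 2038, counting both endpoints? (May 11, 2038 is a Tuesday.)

27

May 11, 2038 is a Tuesday; the first Wednesday on or after it is May 12, 2038 (1 day later).
From May 12, 2038 to November 14, 2038: 19 + 30 + 31 + 31 + 30 + 31 + 14 = 186 days (rest of May, June, July, August, September, October, November).
186 ÷ 7 = 26 full weeks with remainder 4, so 26 more Wednesdays after the first → 27.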